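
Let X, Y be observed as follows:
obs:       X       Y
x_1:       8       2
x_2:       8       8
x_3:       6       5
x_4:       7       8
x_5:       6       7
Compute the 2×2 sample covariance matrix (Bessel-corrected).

Step 1 — column means:
  mean(X) = (8 + 8 + 6 + 7 + 6) / 5 = 35/5 = 7
  mean(Y) = (2 + 8 + 5 + 8 + 7) / 5 = 30/5 = 6

Step 2 — sample covariance S[i,j] = (1/(n-1)) · Σ_k (x_{k,i} - mean_i) · (x_{k,j} - mean_j), with n-1 = 4.
  S[X,X] = ((1)·(1) + (1)·(1) + (-1)·(-1) + (0)·(0) + (-1)·(-1)) / 4 = 4/4 = 1
  S[X,Y] = ((1)·(-4) + (1)·(2) + (-1)·(-1) + (0)·(2) + (-1)·(1)) / 4 = -2/4 = -0.5
  S[Y,Y] = ((-4)·(-4) + (2)·(2) + (-1)·(-1) + (2)·(2) + (1)·(1)) / 4 = 26/4 = 6.5

S is symmetric (S[j,i] = S[i,j]). Assembling:

S = [[1, -0.5],
 [-0.5, 6.5]]


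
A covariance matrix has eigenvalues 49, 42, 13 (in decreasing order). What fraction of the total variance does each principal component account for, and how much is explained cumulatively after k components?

Step 1 — total variance = trace(Sigma) = Σ λ_i = 49 + 42 + 13 = 104.

Step 2 — fraction explained by component i = λ_i / Σ λ:
  PC1: 49/104 = 0.4712
  PC2: 42/104 = 0.4038
  PC3: 13/104 = 0.125

Step 3 — cumulative fraction after k components = (λ_1 + ... + λ_k) / Σ λ:
  k = 1: 49/104 = 0.4712
  k = 2: (49 + 42)/104 = 91/104 = 0.875
  k = 3: (49 + 42 + 13)/104 = 104/104 = 1

Summary (fraction, with percent):

explained: PC1 0.4712 (47.12%), PC2 0.4038 (40.38%), PC3 0.125 (12.5%);  cumulative: 0.4712, 0.875, 1


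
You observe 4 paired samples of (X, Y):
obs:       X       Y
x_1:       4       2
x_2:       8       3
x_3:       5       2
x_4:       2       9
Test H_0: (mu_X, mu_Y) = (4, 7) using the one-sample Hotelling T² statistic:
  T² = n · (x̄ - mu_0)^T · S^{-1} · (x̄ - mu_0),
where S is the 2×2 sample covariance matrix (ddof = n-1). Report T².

Step 1 — sample mean vector:
  mean(X) = (4 + 8 + 5 + 2) / 4 = 19/4 = 4.75
  mean(Y) = (2 + 3 + 2 + 9) / 4 = 16/4 = 4
  x̄ = (4.75, 4),  deviation x̄ - mu_0 = (4.75, 4) - (4, 7) = (0.75, -3).

Step 2 — sample covariance matrix, S[i,j] = (1/(n-1)) · Σ_k (x_{k,i} - mean_i) · (x_{k,j} - mean_j), divisor n-1 = 3:
  S[X,X] = ((-0.75)·(-0.75) + (3.25)·(3.25) + (0.25)·(0.25) + (-2.75)·(-2.75)) / 3 = 18.75/3 = 6.25
  S[X,Y] = ((-0.75)·(-2) + (3.25)·(-1) + (0.25)·(-2) + (-2.75)·(5)) / 3 = -16/3 = -5.3333
  S[Y,Y] = ((-2)·(-2) + (-1)·(-1) + (-2)·(-2) + (5)·(5)) / 3 = 34/3 = 11.3333
  S = [[6.25, -5.3333],
 [-5.3333, 11.3333]].

Step 3 — invert S. det(S) = 6.25·11.3333 - (-5.3333)² = 42.3889.
  S^{-1} = (1/det) · [[d, -b], [-b, a]] = [[0.2674, 0.1258],
 [0.1258, 0.1474]].

Step 4 — quadratic form (x̄ - mu_0)^T · S^{-1} · (x̄ - mu_0):
  S^{-1} · (x̄ - mu_0) = (-0.1769, -0.348),
  (x̄ - mu_0)^T · [...] = (0.75)·(-0.1769) + (-3)·(-0.348) = 0.9112.

Step 5 — scale by n: T² = 4 · 0.9112 = 3.6448.

T² ≈ 3.6448


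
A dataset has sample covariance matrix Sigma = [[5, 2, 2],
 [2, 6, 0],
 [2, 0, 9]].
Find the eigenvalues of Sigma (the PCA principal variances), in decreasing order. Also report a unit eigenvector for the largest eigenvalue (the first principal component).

Step 1 — characteristic polynomial p(λ) = det(λI - Sigma) = λ³ - tr·λ² + c_1·λ - det, where tr = trace, c_1 = sum of the principal 2×2 minors, det = det(Sigma):
  tr = 5 + 6 + 9 = 20,
  c_1 = (5·6 - (2)²) + (5·9 - (2)²) + (6·9 - (0)²) = 26 + 41 + 54 = 121,
  det = 5·(6·9 - (0)²) - (2)·((2)·9 - (0)·(2)) + (2)·((2)·(0) - 6·(2)) = 5·(54) - (2)·(18) + (2)·(-12) = 210.
  So p(λ) = λ³ - 20λ² + 121λ - 210.
Step 2 — look for an integer root (rational root theorem: any rational root is an integer divisor of 210). Testing λ = 3:
  p(3) = 27 - 180 + 363 - 210 = 0  ✓
  Dividing out (λ - 3): p(λ) = (λ - 3)(λ² - 17λ + 70).
Step 3 — remaining eigenvalues from the quadratic λ² - 17λ + 70 = 0:
  Δ = 17² - 4·70 = 289 - 280 = 9,  λ = (17 ± √9)/2 = (17 ± 3)/2 = 10 or 7.
  Sorted: λ_1 = 10,  λ_2 = 7,  λ_3 = 3  (check: sum = 20 = tr ✓).

Step 4 — unit eigenvector for λ_1 = 10: v spans the null space of (Sigma - λ_1 I), whose rows are
  r_1 = (-5, 2, 2),  r_2 = (2, -4, 0),  r_3 = (2, 0, -1).
  v is orthogonal to every row, so take v ∝ r_1 × r_2 = ((2)·(0) - (2)·(-4), (2)·(2) - (-5)·(0), (-5)·(-4) - (2)·(2)) = (8, 4, 16).
  Rescale (divide by 4): u = (2, 1, 4).
  ||u|| = √((2)² + (1)² + (4)²) = √(21) ≈ 4.5826,  v_1 = u/||u|| ≈ (0.4364, 0.2182, 0.8729) (||v_1|| = 1).

λ_1 = 10,  λ_2 = 7,  λ_3 = 3;  v_1 ≈ (0.4364, 0.2182, 0.8729)


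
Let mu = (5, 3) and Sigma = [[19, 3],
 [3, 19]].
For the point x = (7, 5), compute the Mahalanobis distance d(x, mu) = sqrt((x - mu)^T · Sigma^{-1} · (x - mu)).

Step 1 — centre the observation: (x - mu) = (2, 2).

Step 2 — invert Sigma. det(Sigma) = 19·19 - (3)² = 352.
  Sigma^{-1} = (1/det) · [[d, -b], [-b, a]] = [[0.054, -0.0085],
 [-0.0085, 0.054]].

Step 3 — form the quadratic (x - mu)^T · Sigma^{-1} · (x - mu):
  Sigma^{-1} · (x - mu) = (0.0909, 0.0909).
  (x - mu)^T · [Sigma^{-1} · (x - mu)] = (2)·(0.0909) + (2)·(0.0909) = 0.3636.

Step 4 — take square root: d = √(0.3636) ≈ 0.603.

d(x, mu) = √(0.3636) ≈ 0.603


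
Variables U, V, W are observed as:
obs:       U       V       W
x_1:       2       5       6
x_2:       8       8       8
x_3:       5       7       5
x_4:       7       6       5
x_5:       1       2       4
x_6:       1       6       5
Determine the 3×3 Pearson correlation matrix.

Step 1 — column means:
  mean(U) = (2 + 8 + 5 + 7 + 1 + 1) / 6 = 24/6 = 4
  mean(V) = (5 + 8 + 7 + 6 + 2 + 6) / 6 = 34/6 = 5.6667
  mean(W) = (6 + 8 + 5 + 5 + 4 + 5) / 6 = 33/6 = 5.5

Step 2 — sample variances and covariances s[i,j] = (1/(n-1)) · Σ_k (x_{k,i} - mean_i) · (x_{k,j} - mean_j), with n-1 = 5:
  s[U,U] = ((-2)·(-2) + (4)·(4) + (1)·(1) + (3)·(3) + (-3)·(-3) + (-3)·(-3)) / 5 = 48/5 = 9.6
  s[U,V] = ((-2)·(-0.6667) + (4)·(2.3333) + (1)·(1.3333) + (3)·(0.3333) + (-3)·(-3.6667) + (-3)·(0.3333)) / 5 = 23/5 = 4.6
  s[U,W] = ((-2)·(0.5) + (4)·(2.5) + (1)·(-0.5) + (3)·(-0.5) + (-3)·(-1.5) + (-3)·(-0.5)) / 5 = 13/5 = 2.6
  s[V,V] = ((-0.6667)·(-0.6667) + (2.3333)·(2.3333) + (1.3333)·(1.3333) + (0.3333)·(0.3333) + (-3.6667)·(-3.6667) + (0.3333)·(0.3333)) / 5 = 21.3333/5 = 4.2667
  s[V,W] = ((-0.6667)·(0.5) + (2.3333)·(2.5) + (1.3333)·(-0.5) + (0.3333)·(-0.5) + (-3.6667)·(-1.5) + (0.3333)·(-0.5)) / 5 = 10/5 = 2
  s[W,W] = ((0.5)·(0.5) + (2.5)·(2.5) + (-0.5)·(-0.5) + (-0.5)·(-0.5) + (-1.5)·(-1.5) + (-0.5)·(-0.5)) / 5 = 9.5/5 = 1.9
  Sample standard deviations s_i = √(s[i,i]):
  s(U) = √(9.6) = 3.0984
  s(V) = √(4.2667) = 2.0656
  s(W) = √(1.9) = 1.3784

Step 3 — r_{ij} = s_{ij} / (s_i · s_j):
  r[U,U] = 1 (diagonal).
  r[U,V] = 4.6 / (3.0984 · 2.0656) = 4.6 / 6.4 = 0.7188
  r[U,W] = 2.6 / (3.0984 · 1.3784) = 2.6 / 4.2708 = 0.6088
  r[V,V] = 1 (diagonal).
  r[V,W] = 2 / (2.0656 · 1.3784) = 2 / 2.8472 = 0.7024
  r[W,W] = 1 (diagonal).

R is symmetric with unit diagonal. Assembling:

R = [[1, 0.7188, 0.6088],
 [0.7188, 1, 0.7024],
 [0.6088, 0.7024, 1]]


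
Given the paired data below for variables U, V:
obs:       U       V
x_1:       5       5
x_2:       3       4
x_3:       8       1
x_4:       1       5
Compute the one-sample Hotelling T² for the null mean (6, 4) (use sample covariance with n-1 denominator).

Step 1 — sample mean vector:
  mean(U) = (5 + 3 + 8 + 1) / 4 = 17/4 = 4.25
  mean(V) = (5 + 4 + 1 + 5) / 4 = 15/4 = 3.75
  x̄ = (4.25, 3.75),  deviation x̄ - mu_0 = (4.25, 3.75) - (6, 4) = (-1.75, -0.25).

Step 2 — sample covariance matrix, S[i,j] = (1/(n-1)) · Σ_k (x_{k,i} - mean_i) · (x_{k,j} - mean_j), divisor n-1 = 3:
  S[U,U] = ((0.75)·(0.75) + (-1.25)·(-1.25) + (3.75)·(3.75) + (-3.25)·(-3.25)) / 3 = 26.75/3 = 8.9167
  S[U,V] = ((0.75)·(1.25) + (-1.25)·(0.25) + (3.75)·(-2.75) + (-3.25)·(1.25)) / 3 = -13.75/3 = -4.5833
  S[V,V] = ((1.25)·(1.25) + (0.25)·(0.25) + (-2.75)·(-2.75) + (1.25)·(1.25)) / 3 = 10.75/3 = 3.5833
  S = [[8.9167, -4.5833],
 [-4.5833, 3.5833]].

Step 3 — invert S. det(S) = 8.9167·3.5833 - (-4.5833)² = 10.9444.
  S^{-1} = (1/det) · [[d, -b], [-b, a]] = [[0.3274, 0.4188],
 [0.4188, 0.8147]].

Step 4 — quadratic form (x̄ - mu_0)^T · S^{-1} · (x̄ - mu_0):
  S^{-1} · (x̄ - mu_0) = (-0.6777, -0.9365),
  (x̄ - mu_0)^T · [...] = (-1.75)·(-0.6777) + (-0.25)·(-0.9365) = 1.4201.

Step 5 — scale by n: T² = 4 · 1.4201 = 5.6802.

T² ≈ 5.6802


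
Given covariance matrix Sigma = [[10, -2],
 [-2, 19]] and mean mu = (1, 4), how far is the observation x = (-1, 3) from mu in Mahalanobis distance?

Step 1 — centre the observation: (x - mu) = (-2, -1).

Step 2 — invert Sigma. det(Sigma) = 10·19 - (-2)² = 186.
  Sigma^{-1} = (1/det) · [[d, -b], [-b, a]] = [[0.1022, 0.0108],
 [0.0108, 0.0538]].

Step 3 — form the quadratic (x - mu)^T · Sigma^{-1} · (x - mu):
  Sigma^{-1} · (x - mu) = (-0.2151, -0.0753).
  (x - mu)^T · [Sigma^{-1} · (x - mu)] = (-2)·(-0.2151) + (-1)·(-0.0753) = 0.5054.

Step 4 — take square root: d = √(0.5054) ≈ 0.7109.

d(x, mu) = √(0.5054) ≈ 0.7109


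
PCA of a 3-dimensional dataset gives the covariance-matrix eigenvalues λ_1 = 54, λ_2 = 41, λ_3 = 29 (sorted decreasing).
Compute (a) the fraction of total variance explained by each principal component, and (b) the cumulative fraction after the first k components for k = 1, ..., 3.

Step 1 — total variance = trace(Sigma) = Σ λ_i = 54 + 41 + 29 = 124.

Step 2 — fraction explained by component i = λ_i / Σ λ:
  PC1: 54/124 = 0.4355
  PC2: 41/124 = 0.3306
  PC3: 29/124 = 0.2339

Step 3 — cumulative fraction after k components = (λ_1 + ... + λ_k) / Σ λ:
  k = 1: 54/124 = 0.4355
  k = 2: (54 + 41)/124 = 95/124 = 0.7661
  k = 3: (54 + 41 + 29)/124 = 124/124 = 1

Summary (fraction, with percent):

explained: PC1 0.4355 (43.55%), PC2 0.3306 (33.06%), PC3 0.2339 (23.39%);  cumulative: 0.4355, 0.7661, 1


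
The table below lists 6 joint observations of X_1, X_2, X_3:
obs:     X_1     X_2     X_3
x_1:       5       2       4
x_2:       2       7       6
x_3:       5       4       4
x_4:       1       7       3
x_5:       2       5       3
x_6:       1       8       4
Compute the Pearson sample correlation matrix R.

Step 1 — column means:
  mean(X_1) = (5 + 2 + 5 + 1 + 2 + 1) / 6 = 16/6 = 2.6667
  mean(X_2) = (2 + 7 + 4 + 7 + 5 + 8) / 6 = 33/6 = 5.5
  mean(X_3) = (4 + 6 + 4 + 3 + 3 + 4) / 6 = 24/6 = 4

Step 2 — sample variances and covariances s[i,j] = (1/(n-1)) · Σ_k (x_{k,i} - mean_i) · (x_{k,j} - mean_j), with n-1 = 5:
  s[X_1,X_1] = ((2.3333)·(2.3333) + (-0.6667)·(-0.6667) + (2.3333)·(2.3333) + (-1.6667)·(-1.6667) + (-0.6667)·(-0.6667) + (-1.6667)·(-1.6667)) / 5 = 17.3333/5 = 3.4667
  s[X_1,X_2] = ((2.3333)·(-3.5) + (-0.6667)·(1.5) + (2.3333)·(-1.5) + (-1.6667)·(1.5) + (-0.6667)·(-0.5) + (-1.6667)·(2.5)) / 5 = -19/5 = -3.8
  s[X_1,X_3] = ((2.3333)·(0) + (-0.6667)·(2) + (2.3333)·(0) + (-1.6667)·(-1) + (-0.6667)·(-1) + (-1.6667)·(0)) / 5 = 1/5 = 0.2
  s[X_2,X_2] = ((-3.5)·(-3.5) + (1.5)·(1.5) + (-1.5)·(-1.5) + (1.5)·(1.5) + (-0.5)·(-0.5) + (2.5)·(2.5)) / 5 = 25.5/5 = 5.1
  s[X_2,X_3] = ((-3.5)·(0) + (1.5)·(2) + (-1.5)·(0) + (1.5)·(-1) + (-0.5)·(-1) + (2.5)·(0)) / 5 = 2/5 = 0.4
  s[X_3,X_3] = ((0)·(0) + (2)·(2) + (0)·(0) + (-1)·(-1) + (-1)·(-1) + (0)·(0)) / 5 = 6/5 = 1.2
  Sample standard deviations s_i = √(s[i,i]):
  s(X_1) = √(3.4667) = 1.8619
  s(X_2) = √(5.1) = 2.2583
  s(X_3) = √(1.2) = 1.0954

Step 3 — r_{ij} = s_{ij} / (s_i · s_j):
  r[X_1,X_1] = 1 (diagonal).
  r[X_1,X_2] = -3.8 / (1.8619 · 2.2583) = -3.8 / 4.2048 = -0.9037
  r[X_1,X_3] = 0.2 / (1.8619 · 1.0954) = 0.2 / 2.0396 = 0.0981
  r[X_2,X_2] = 1 (diagonal).
  r[X_2,X_3] = 0.4 / (2.2583 · 1.0954) = 0.4 / 2.4739 = 0.1617
  r[X_3,X_3] = 1 (diagonal).

R is symmetric with unit diagonal. Assembling:

R = [[1, -0.9037, 0.0981],
 [-0.9037, 1, 0.1617],
 [0.0981, 0.1617, 1]]


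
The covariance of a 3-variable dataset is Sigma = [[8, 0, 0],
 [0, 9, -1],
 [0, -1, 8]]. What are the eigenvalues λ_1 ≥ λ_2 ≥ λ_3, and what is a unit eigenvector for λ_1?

Step 1 — characteristic polynomial p(λ) = det(λI - Sigma) = λ³ - tr·λ² + c_1·λ - det, where tr = trace, c_1 = sum of the principal 2×2 minors, det = det(Sigma):
  tr = 8 + 9 + 8 = 25,
  c_1 = (8·9 - (0)²) + (8·8 - (0)²) + (9·8 - (-1)²) = 72 + 64 + 71 = 207,
  det = 8·(9·8 - (-1)²) - (0)·((0)·8 - (-1)·(0)) + (0)·((0)·(-1) - 9·(0)) = 8·(71) - (0)·(0) + (0)·(0) = 568.
  So p(λ) = λ³ - 25λ² + 207λ - 568.
Step 2 — look for an integer root (rational root theorem: any rational root is an integer divisor of 568). Testing λ = 8:
  p(8) = 512 - 1600 + 1656 - 568 = 0  ✓
  Dividing out (λ - 8): p(λ) = (λ - 8)(λ² - 17λ + 71).
Step 3 — remaining eigenvalues from the quadratic λ² - 17λ + 71 = 0:
  Δ = 17² - 4·71 = 289 - 284 = 5,  λ = (17 ± √5)/2 = (17 ± 2.2361)/2 ≈ 9.618 or 7.382.
  Sorted: λ_1 = 9.618,  λ_2 = 8,  λ_3 = 7.382  (check: sum = 25 = tr ✓).

Step 4 — unit eigenvector for λ_1 ≈ 9.618: v spans the null space of (Sigma - λ_1 I), whose rows are
  r_1 = (-1.618, 0, 0),  r_2 = (0, -0.618, -1),  r_3 = (0, -1, -1.618).
  v is orthogonal to every row, so take v ∝ r_1 × r_2 = ((0)·(-1) - (0)·(-0.618), (0)·(0) - (-1.618)·(-1), (-1.618)·(-0.618) - (0)·(0)) ≈ (0, -1.618, 1).
  Rescale (multiply by -1 so the first nonzero entry is positive): u = (0, 1.618, -1).
  ||u|| = √((0)² + (1.618)² + (-1)²) = √(3.618) ≈ 1.9021,  v_1 = u/||u|| ≈ (0, 0.8507, -0.5257) (||v_1|| = 1).

λ_1 = 9.618,  λ_2 = 8,  λ_3 = 7.382;  v_1 ≈ (0, 0.8507, -0.5257)


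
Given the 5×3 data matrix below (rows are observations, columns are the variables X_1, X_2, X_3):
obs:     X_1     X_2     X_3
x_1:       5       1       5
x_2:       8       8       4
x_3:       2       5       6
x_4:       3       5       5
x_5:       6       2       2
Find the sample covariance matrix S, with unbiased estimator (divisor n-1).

Step 1 — column means:
  mean(X_1) = (5 + 8 + 2 + 3 + 6) / 5 = 24/5 = 4.8
  mean(X_2) = (1 + 8 + 5 + 5 + 2) / 5 = 21/5 = 4.2
  mean(X_3) = (5 + 4 + 6 + 5 + 2) / 5 = 22/5 = 4.4

Step 2 — sample covariance S[i,j] = (1/(n-1)) · Σ_k (x_{k,i} - mean_i) · (x_{k,j} - mean_j), with n-1 = 4.
  S[X_1,X_1] = ((0.2)·(0.2) + (3.2)·(3.2) + (-2.8)·(-2.8) + (-1.8)·(-1.8) + (1.2)·(1.2)) / 4 = 22.8/4 = 5.7
  S[X_1,X_2] = ((0.2)·(-3.2) + (3.2)·(3.8) + (-2.8)·(0.8) + (-1.8)·(0.8) + (1.2)·(-2.2)) / 4 = 5.2/4 = 1.3
  S[X_1,X_3] = ((0.2)·(0.6) + (3.2)·(-0.4) + (-2.8)·(1.6) + (-1.8)·(0.6) + (1.2)·(-2.4)) / 4 = -9.6/4 = -2.4
  S[X_2,X_2] = ((-3.2)·(-3.2) + (3.8)·(3.8) + (0.8)·(0.8) + (0.8)·(0.8) + (-2.2)·(-2.2)) / 4 = 30.8/4 = 7.7
  S[X_2,X_3] = ((-3.2)·(0.6) + (3.8)·(-0.4) + (0.8)·(1.6) + (0.8)·(0.6) + (-2.2)·(-2.4)) / 4 = 3.6/4 = 0.9
  S[X_3,X_3] = ((0.6)·(0.6) + (-0.4)·(-0.4) + (1.6)·(1.6) + (0.6)·(0.6) + (-2.4)·(-2.4)) / 4 = 9.2/4 = 2.3

S is symmetric (S[j,i] = S[i,j]). Assembling:

S = [[5.7, 1.3, -2.4],
 [1.3, 7.7, 0.9],
 [-2.4, 0.9, 2.3]]


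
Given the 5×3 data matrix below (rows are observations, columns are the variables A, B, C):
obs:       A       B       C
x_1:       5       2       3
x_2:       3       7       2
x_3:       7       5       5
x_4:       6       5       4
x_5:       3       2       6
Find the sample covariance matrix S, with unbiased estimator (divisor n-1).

Step 1 — column means:
  mean(A) = (5 + 3 + 7 + 6 + 3) / 5 = 24/5 = 4.8
  mean(B) = (2 + 7 + 5 + 5 + 2) / 5 = 21/5 = 4.2
  mean(C) = (3 + 2 + 5 + 4 + 6) / 5 = 20/5 = 4

Step 2 — sample covariance S[i,j] = (1/(n-1)) · Σ_k (x_{k,i} - mean_i) · (x_{k,j} - mean_j), with n-1 = 4.
  S[A,A] = ((0.2)·(0.2) + (-1.8)·(-1.8) + (2.2)·(2.2) + (1.2)·(1.2) + (-1.8)·(-1.8)) / 4 = 12.8/4 = 3.2
  S[A,B] = ((0.2)·(-2.2) + (-1.8)·(2.8) + (2.2)·(0.8) + (1.2)·(0.8) + (-1.8)·(-2.2)) / 4 = 1.2/4 = 0.3
  S[A,C] = ((0.2)·(-1) + (-1.8)·(-2) + (2.2)·(1) + (1.2)·(0) + (-1.8)·(2)) / 4 = 2/4 = 0.5
  S[B,B] = ((-2.2)·(-2.2) + (2.8)·(2.8) + (0.8)·(0.8) + (0.8)·(0.8) + (-2.2)·(-2.2)) / 4 = 18.8/4 = 4.7
  S[B,C] = ((-2.2)·(-1) + (2.8)·(-2) + (0.8)·(1) + (0.8)·(0) + (-2.2)·(2)) / 4 = -7/4 = -1.75
  S[C,C] = ((-1)·(-1) + (-2)·(-2) + (1)·(1) + (0)·(0) + (2)·(2)) / 4 = 10/4 = 2.5

S is symmetric (S[j,i] = S[i,j]). Assembling:

S = [[3.2, 0.3, 0.5],
 [0.3, 4.7, -1.75],
 [0.5, -1.75, 2.5]]


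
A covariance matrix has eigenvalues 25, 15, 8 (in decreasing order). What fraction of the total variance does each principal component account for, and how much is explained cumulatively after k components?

Step 1 — total variance = trace(Sigma) = Σ λ_i = 25 + 15 + 8 = 48.

Step 2 — fraction explained by component i = λ_i / Σ λ:
  PC1: 25/48 = 0.5208
  PC2: 15/48 = 0.3125
  PC3: 8/48 = 0.1667

Step 3 — cumulative fraction after k components = (λ_1 + ... + λ_k) / Σ λ:
  k = 1: 25/48 = 0.5208
  k = 2: (25 + 15)/48 = 40/48 = 0.8333
  k = 3: (25 + 15 + 8)/48 = 48/48 = 1

Summary (fraction, with percent):

explained: PC1 0.5208 (52.08%), PC2 0.3125 (31.25%), PC3 0.1667 (16.67%);  cumulative: 0.5208, 0.8333, 1


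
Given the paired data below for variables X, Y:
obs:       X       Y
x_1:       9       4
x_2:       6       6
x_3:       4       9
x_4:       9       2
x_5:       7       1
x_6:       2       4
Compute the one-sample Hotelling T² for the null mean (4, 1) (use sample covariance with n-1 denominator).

Step 1 — sample mean vector:
  mean(X) = (9 + 6 + 4 + 9 + 7 + 2) / 6 = 37/6 = 6.1667
  mean(Y) = (4 + 6 + 9 + 2 + 1 + 4) / 6 = 26/6 = 4.3333
  x̄ = (6.1667, 4.3333),  deviation x̄ - mu_0 = (6.1667, 4.3333) - (4, 1) = (2.1667, 3.3333).

Step 2 — sample covariance matrix, S[i,j] = (1/(n-1)) · Σ_k (x_{k,i} - mean_i) · (x_{k,j} - mean_j), divisor n-1 = 5:
  S[X,X] = ((2.8333)·(2.8333) + (-0.1667)·(-0.1667) + (-2.1667)·(-2.1667) + (2.8333)·(2.8333) + (0.8333)·(0.8333) + (-4.1667)·(-4.1667)) / 5 = 38.8333/5 = 7.7667
  S[X,Y] = ((2.8333)·(-0.3333) + (-0.1667)·(1.6667) + (-2.1667)·(4.6667) + (2.8333)·(-2.3333) + (0.8333)·(-3.3333) + (-4.1667)·(-0.3333)) / 5 = -19.3333/5 = -3.8667
  S[Y,Y] = ((-0.3333)·(-0.3333) + (1.6667)·(1.6667) + (4.6667)·(4.6667) + (-2.3333)·(-2.3333) + (-3.3333)·(-3.3333) + (-0.3333)·(-0.3333)) / 5 = 41.3333/5 = 8.2667
  S = [[7.7667, -3.8667],
 [-3.8667, 8.2667]].

Step 3 — invert S. det(S) = 7.7667·8.2667 - (-3.8667)² = 49.2533.
  S^{-1} = (1/det) · [[d, -b], [-b, a]] = [[0.1678, 0.0785],
 [0.0785, 0.1577]].

Step 4 — quadratic form (x̄ - mu_0)^T · S^{-1} · (x̄ - mu_0):
  S^{-1} · (x̄ - mu_0) = (0.6253, 0.6957),
  (x̄ - mu_0)^T · [...] = (2.1667)·(0.6253) + (3.3333)·(0.6957) = 3.674.

Step 5 — scale by n: T² = 6 · 3.674 = 22.0439.

T² ≈ 22.0439


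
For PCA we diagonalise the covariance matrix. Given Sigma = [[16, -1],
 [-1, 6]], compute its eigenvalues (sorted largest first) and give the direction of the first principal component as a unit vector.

Step 1 — characteristic polynomial of 2×2 Sigma:
  det(Sigma - λI) = λ² - trace · λ + det = 0.
  trace = 16 + 6 = 22, det = 16·6 - (-1)² = 95.
Step 2 — discriminant:
  Δ = trace² - 4·det = 484 - 380 = 104.
Step 3 — eigenvalues:
  λ = (trace ± √Δ)/2 = (22 ± 10.198)/2,
  λ_1 = 16.099,  λ_2 = 5.901.

Step 4 — unit eigenvector for λ_1: solve (Sigma - λ_1 I)v = 0. First row:
  (16 - 16.099)·v_x + (-1)·v_y = 0, i.e. (-0.099)·v_x + (-1)·v_y = 0,
  so v ∝ (b, λ_1 - a) = (-1, 0.099); multiply by -1 so the first entry is positive: u = (1, -0.099).
  ||u|| = √((1)² + (-0.099)²) = √(1.0098) ≈ 1.0049,
  v_1 = u/||u|| ≈ (0.9951, -0.0985) (||v_1|| = 1).

λ_1 = 16.099,  λ_2 = 5.901;  v_1 ≈ (0.9951, -0.0985)


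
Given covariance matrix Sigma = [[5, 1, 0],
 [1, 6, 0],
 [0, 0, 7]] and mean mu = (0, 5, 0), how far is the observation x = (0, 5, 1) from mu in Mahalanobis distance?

Step 1 — centre the observation: (x - mu) = (0, 0, 1).

Step 2 — invert Sigma (cofactor / det for 3×3, or solve directly):
  Sigma^{-1} = [[0.2069, -0.0345, 0],
 [-0.0345, 0.1724, 0],
 [0, 0, 0.1429]].

Step 3 — form the quadratic (x - mu)^T · Sigma^{-1} · (x - mu):
  Sigma^{-1} · (x - mu) = (0, 0, 0.1429).
  (x - mu)^T · [Sigma^{-1} · (x - mu)] = (0)·(0) + (0)·(0) + (1)·(0.1429) = 0.1429.

Step 4 — take square root: d = √(0.1429) ≈ 0.378.

d(x, mu) = √(0.1429) ≈ 0.378


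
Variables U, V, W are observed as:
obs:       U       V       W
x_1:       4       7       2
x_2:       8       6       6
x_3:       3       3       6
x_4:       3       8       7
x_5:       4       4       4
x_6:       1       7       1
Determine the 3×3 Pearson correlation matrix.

Step 1 — column means:
  mean(U) = (4 + 8 + 3 + 3 + 4 + 1) / 6 = 23/6 = 3.8333
  mean(V) = (7 + 6 + 3 + 8 + 4 + 7) / 6 = 35/6 = 5.8333
  mean(W) = (2 + 6 + 6 + 7 + 4 + 1) / 6 = 26/6 = 4.3333

Step 2 — sample variances and covariances s[i,j] = (1/(n-1)) · Σ_k (x_{k,i} - mean_i) · (x_{k,j} - mean_j), with n-1 = 5:
  s[U,U] = ((0.1667)·(0.1667) + (4.1667)·(4.1667) + (-0.8333)·(-0.8333) + (-0.8333)·(-0.8333) + (0.1667)·(0.1667) + (-2.8333)·(-2.8333)) / 5 = 26.8333/5 = 5.3667
  s[U,V] = ((0.1667)·(1.1667) + (4.1667)·(0.1667) + (-0.8333)·(-2.8333) + (-0.8333)·(2.1667) + (0.1667)·(-1.8333) + (-2.8333)·(1.1667)) / 5 = -2.1667/5 = -0.4333
  s[U,W] = ((0.1667)·(-2.3333) + (4.1667)·(1.6667) + (-0.8333)·(1.6667) + (-0.8333)·(2.6667) + (0.1667)·(-0.3333) + (-2.8333)·(-3.3333)) / 5 = 12.3333/5 = 2.4667
  s[V,V] = ((1.1667)·(1.1667) + (0.1667)·(0.1667) + (-2.8333)·(-2.8333) + (2.1667)·(2.1667) + (-1.8333)·(-1.8333) + (1.1667)·(1.1667)) / 5 = 18.8333/5 = 3.7667
  s[V,W] = ((1.1667)·(-2.3333) + (0.1667)·(1.6667) + (-2.8333)·(1.6667) + (2.1667)·(2.6667) + (-1.8333)·(-0.3333) + (1.1667)·(-3.3333)) / 5 = -4.6667/5 = -0.9333
  s[W,W] = ((-2.3333)·(-2.3333) + (1.6667)·(1.6667) + (1.6667)·(1.6667) + (2.6667)·(2.6667) + (-0.3333)·(-0.3333) + (-3.3333)·(-3.3333)) / 5 = 29.3333/5 = 5.8667
  Sample standard deviations s_i = √(s[i,i]):
  s(U) = √(5.3667) = 2.3166
  s(V) = √(3.7667) = 1.9408
  s(W) = √(5.8667) = 2.4221

Step 3 — r_{ij} = s_{ij} / (s_i · s_j):
  r[U,U] = 1 (diagonal).
  r[U,V] = -0.4333 / (2.3166 · 1.9408) = -0.4333 / 4.496 = -0.0964
  r[U,W] = 2.4667 / (2.3166 · 2.4221) = 2.4667 / 5.6111 = 0.4396
  r[V,V] = 1 (diagonal).
  r[V,W] = -0.9333 / (1.9408 · 2.4221) = -0.9333 / 4.7008 = -0.1985
  r[W,W] = 1 (diagonal).

R is symmetric with unit diagonal. Assembling:

R = [[1, -0.0964, 0.4396],
 [-0.0964, 1, -0.1985],
 [0.4396, -0.1985, 1]]


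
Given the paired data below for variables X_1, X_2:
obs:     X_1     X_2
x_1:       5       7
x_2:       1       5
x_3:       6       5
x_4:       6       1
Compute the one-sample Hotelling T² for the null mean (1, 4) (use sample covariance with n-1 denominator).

Step 1 — sample mean vector:
  mean(X_1) = (5 + 1 + 6 + 6) / 4 = 18/4 = 4.5
  mean(X_2) = (7 + 5 + 5 + 1) / 4 = 18/4 = 4.5
  x̄ = (4.5, 4.5),  deviation x̄ - mu_0 = (4.5, 4.5) - (1, 4) = (3.5, 0.5).

Step 2 — sample covariance matrix, S[i,j] = (1/(n-1)) · Σ_k (x_{k,i} - mean_i) · (x_{k,j} - mean_j), divisor n-1 = 3:
  S[X_1,X_1] = ((0.5)·(0.5) + (-3.5)·(-3.5) + (1.5)·(1.5) + (1.5)·(1.5)) / 3 = 17/3 = 5.6667
  S[X_1,X_2] = ((0.5)·(2.5) + (-3.5)·(0.5) + (1.5)·(0.5) + (1.5)·(-3.5)) / 3 = -5/3 = -1.6667
  S[X_2,X_2] = ((2.5)·(2.5) + (0.5)·(0.5) + (0.5)·(0.5) + (-3.5)·(-3.5)) / 3 = 19/3 = 6.3333
  S = [[5.6667, -1.6667],
 [-1.6667, 6.3333]].

Step 3 — invert S. det(S) = 5.6667·6.3333 - (-1.6667)² = 33.1111.
  S^{-1} = (1/det) · [[d, -b], [-b, a]] = [[0.1913, 0.0503],
 [0.0503, 0.1711]].

Step 4 — quadratic form (x̄ - mu_0)^T · S^{-1} · (x̄ - mu_0):
  S^{-1} · (x̄ - mu_0) = (0.6946, 0.2617),
  (x̄ - mu_0)^T · [...] = (3.5)·(0.6946) + (0.5)·(0.2617) = 2.5621.

Step 5 — scale by n: T² = 4 · 2.5621 = 10.2483.

T² ≈ 10.2483


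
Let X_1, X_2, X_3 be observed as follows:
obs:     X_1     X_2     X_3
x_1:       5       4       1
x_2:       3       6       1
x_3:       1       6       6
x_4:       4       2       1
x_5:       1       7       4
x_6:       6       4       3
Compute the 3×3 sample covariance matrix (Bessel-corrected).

Step 1 — column means:
  mean(X_1) = (5 + 3 + 1 + 4 + 1 + 6) / 6 = 20/6 = 3.3333
  mean(X_2) = (4 + 6 + 6 + 2 + 7 + 4) / 6 = 29/6 = 4.8333
  mean(X_3) = (1 + 1 + 6 + 1 + 4 + 3) / 6 = 16/6 = 2.6667

Step 2 — sample covariance S[i,j] = (1/(n-1)) · Σ_k (x_{k,i} - mean_i) · (x_{k,j} - mean_j), with n-1 = 5.
  S[X_1,X_1] = ((1.6667)·(1.6667) + (-0.3333)·(-0.3333) + (-2.3333)·(-2.3333) + (0.6667)·(0.6667) + (-2.3333)·(-2.3333) + (2.6667)·(2.6667)) / 5 = 21.3333/5 = 4.2667
  S[X_1,X_2] = ((1.6667)·(-0.8333) + (-0.3333)·(1.1667) + (-2.3333)·(1.1667) + (0.6667)·(-2.8333) + (-2.3333)·(2.1667) + (2.6667)·(-0.8333)) / 5 = -13.6667/5 = -2.7333
  S[X_1,X_3] = ((1.6667)·(-1.6667) + (-0.3333)·(-1.6667) + (-2.3333)·(3.3333) + (0.6667)·(-1.6667) + (-2.3333)·(1.3333) + (2.6667)·(0.3333)) / 5 = -13.3333/5 = -2.6667
  S[X_2,X_2] = ((-0.8333)·(-0.8333) + (1.1667)·(1.1667) + (1.1667)·(1.1667) + (-2.8333)·(-2.8333) + (2.1667)·(2.1667) + (-0.8333)·(-0.8333)) / 5 = 16.8333/5 = 3.3667
  S[X_2,X_3] = ((-0.8333)·(-1.6667) + (1.1667)·(-1.6667) + (1.1667)·(3.3333) + (-2.8333)·(-1.6667) + (2.1667)·(1.3333) + (-0.8333)·(0.3333)) / 5 = 10.6667/5 = 2.1333
  S[X_3,X_3] = ((-1.6667)·(-1.6667) + (-1.6667)·(-1.6667) + (3.3333)·(3.3333) + (-1.6667)·(-1.6667) + (1.3333)·(1.3333) + (0.3333)·(0.3333)) / 5 = 21.3333/5 = 4.2667

S is symmetric (S[j,i] = S[i,j]). Assembling:

S = [[4.2667, -2.7333, -2.6667],
 [-2.7333, 3.3667, 2.1333],
 [-2.6667, 2.1333, 4.2667]]


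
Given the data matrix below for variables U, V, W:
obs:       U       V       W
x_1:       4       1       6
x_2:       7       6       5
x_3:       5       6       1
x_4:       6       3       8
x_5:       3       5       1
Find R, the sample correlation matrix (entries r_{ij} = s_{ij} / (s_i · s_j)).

Step 1 — column means:
  mean(U) = (4 + 7 + 5 + 6 + 3) / 5 = 25/5 = 5
  mean(V) = (1 + 6 + 6 + 3 + 5) / 5 = 21/5 = 4.2
  mean(W) = (6 + 5 + 1 + 8 + 1) / 5 = 21/5 = 4.2

Step 2 — sample variances and covariances s[i,j] = (1/(n-1)) · Σ_k (x_{k,i} - mean_i) · (x_{k,j} - mean_j), with n-1 = 4:
  s[U,U] = ((-1)·(-1) + (2)·(2) + (0)·(0) + (1)·(1) + (-2)·(-2)) / 4 = 10/4 = 2.5
  s[U,V] = ((-1)·(-3.2) + (2)·(1.8) + (0)·(1.8) + (1)·(-1.2) + (-2)·(0.8)) / 4 = 4/4 = 1
  s[U,W] = ((-1)·(1.8) + (2)·(0.8) + (0)·(-3.2) + (1)·(3.8) + (-2)·(-3.2)) / 4 = 10/4 = 2.5
  s[V,V] = ((-3.2)·(-3.2) + (1.8)·(1.8) + (1.8)·(1.8) + (-1.2)·(-1.2) + (0.8)·(0.8)) / 4 = 18.8/4 = 4.7
  s[V,W] = ((-3.2)·(1.8) + (1.8)·(0.8) + (1.8)·(-3.2) + (-1.2)·(3.8) + (0.8)·(-3.2)) / 4 = -17.2/4 = -4.3
  s[W,W] = ((1.8)·(1.8) + (0.8)·(0.8) + (-3.2)·(-3.2) + (3.8)·(3.8) + (-3.2)·(-3.2)) / 4 = 38.8/4 = 9.7
  Sample standard deviations s_i = √(s[i,i]):
  s(U) = √(2.5) = 1.5811
  s(V) = √(4.7) = 2.1679
  s(W) = √(9.7) = 3.1145

Step 3 — r_{ij} = s_{ij} / (s_i · s_j):
  r[U,U] = 1 (diagonal).
  r[U,V] = 1 / (1.5811 · 2.1679) = 1 / 3.4278 = 0.2917
  r[U,W] = 2.5 / (1.5811 · 3.1145) = 2.5 / 4.9244 = 0.5077
  r[V,V] = 1 (diagonal).
  r[V,W] = -4.3 / (2.1679 · 3.1145) = -4.3 / 6.752 = -0.6368
  r[W,W] = 1 (diagonal).

R is symmetric with unit diagonal. Assembling:

R = [[1, 0.2917, 0.5077],
 [0.2917, 1, -0.6368],
 [0.5077, -0.6368, 1]]


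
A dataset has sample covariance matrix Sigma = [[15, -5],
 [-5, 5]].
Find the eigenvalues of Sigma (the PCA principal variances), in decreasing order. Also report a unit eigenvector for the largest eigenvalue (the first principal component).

Step 1 — characteristic polynomial of 2×2 Sigma:
  det(Sigma - λI) = λ² - trace · λ + det = 0.
  trace = 15 + 5 = 20, det = 15·5 - (-5)² = 50.
Step 2 — discriminant:
  Δ = trace² - 4·det = 400 - 200 = 200.
Step 3 — eigenvalues:
  λ = (trace ± √Δ)/2 = (20 ± 14.1421)/2,
  λ_1 = 17.0711,  λ_2 = 2.9289.

Step 4 — unit eigenvector for λ_1: solve (Sigma - λ_1 I)v = 0. First row:
  (15 - 17.0711)·v_x + (-5)·v_y = 0, i.e. (-2.0711)·v_x + (-5)·v_y = 0,
  so v ∝ (b, λ_1 - a) = (-5, 2.0711); multiply by -1 so the first entry is positive: u = (5, -2.0711).
  ||u|| = √((5)² + (-2.0711)²) = √(29.2893) ≈ 5.412,
  v_1 = u/||u|| ≈ (0.9239, -0.3827) (||v_1|| = 1).

λ_1 = 17.0711,  λ_2 = 2.9289;  v_1 ≈ (0.9239, -0.3827)


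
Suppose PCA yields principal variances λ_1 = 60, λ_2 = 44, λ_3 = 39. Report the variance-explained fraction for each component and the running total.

Step 1 — total variance = trace(Sigma) = Σ λ_i = 60 + 44 + 39 = 143.

Step 2 — fraction explained by component i = λ_i / Σ λ:
  PC1: 60/143 = 0.4196
  PC2: 44/143 = 0.3077
  PC3: 39/143 = 0.2727

Step 3 — cumulative fraction after k components = (λ_1 + ... + λ_k) / Σ λ:
  k = 1: 60/143 = 0.4196
  k = 2: (60 + 44)/143 = 104/143 = 0.7273
  k = 3: (60 + 44 + 39)/143 = 143/143 = 1

Summary (fraction, with percent):

explained: PC1 0.4196 (41.96%), PC2 0.3077 (30.77%), PC3 0.2727 (27.27%);  cumulative: 0.4196, 0.7273, 1


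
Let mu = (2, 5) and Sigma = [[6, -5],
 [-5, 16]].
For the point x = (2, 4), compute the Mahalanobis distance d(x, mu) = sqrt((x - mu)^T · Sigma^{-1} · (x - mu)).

Step 1 — centre the observation: (x - mu) = (0, -1).

Step 2 — invert Sigma. det(Sigma) = 6·16 - (-5)² = 71.
  Sigma^{-1} = (1/det) · [[d, -b], [-b, a]] = [[0.2254, 0.0704],
 [0.0704, 0.0845]].

Step 3 — form the quadratic (x - mu)^T · Sigma^{-1} · (x - mu):
  Sigma^{-1} · (x - mu) = (-0.0704, -0.0845).
  (x - mu)^T · [Sigma^{-1} · (x - mu)] = (0)·(-0.0704) + (-1)·(-0.0845) = 0.0845.

Step 4 — take square root: d = √(0.0845) ≈ 0.2907.

d(x, mu) = √(0.0845) ≈ 0.2907


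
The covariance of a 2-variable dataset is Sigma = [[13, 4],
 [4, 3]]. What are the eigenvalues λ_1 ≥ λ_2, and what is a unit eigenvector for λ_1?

Step 1 — characteristic polynomial of 2×2 Sigma:
  det(Sigma - λI) = λ² - trace · λ + det = 0.
  trace = 13 + 3 = 16, det = 13·3 - (4)² = 23.
Step 2 — discriminant:
  Δ = trace² - 4·det = 256 - 92 = 164.
Step 3 — eigenvalues:
  λ = (trace ± √Δ)/2 = (16 ± 12.8062)/2,
  λ_1 = 14.4031,  λ_2 = 1.5969.

Step 4 — unit eigenvector for λ_1: solve (Sigma - λ_1 I)v = 0. First row:
  (13 - 14.4031)·v_x + (4)·v_y = 0, i.e. (-1.4031)·v_x + (4)·v_y = 0,
  so v ∝ (b, λ_1 - a) = (4, 1.4031) = u.
  ||u|| = √((4)² + (1.4031)²) = √(17.9688) ≈ 4.239,
  v_1 = u/||u|| ≈ (0.9436, 0.331) (||v_1|| = 1).

λ_1 = 14.4031,  λ_2 = 1.5969;  v_1 ≈ (0.9436, 0.331)


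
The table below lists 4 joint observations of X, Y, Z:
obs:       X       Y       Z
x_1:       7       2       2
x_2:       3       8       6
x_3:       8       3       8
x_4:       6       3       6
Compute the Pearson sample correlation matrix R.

Step 1 — column means:
  mean(X) = (7 + 3 + 8 + 6) / 4 = 24/4 = 6
  mean(Y) = (2 + 8 + 3 + 3) / 4 = 16/4 = 4
  mean(Z) = (2 + 6 + 8 + 6) / 4 = 22/4 = 5.5

Step 2 — sample variances and covariances s[i,j] = (1/(n-1)) · Σ_k (x_{k,i} - mean_i) · (x_{k,j} - mean_j), with n-1 = 3:
  s[X,X] = ((1)·(1) + (-3)·(-3) + (2)·(2) + (0)·(0)) / 3 = 14/3 = 4.6667
  s[X,Y] = ((1)·(-2) + (-3)·(4) + (2)·(-1) + (0)·(-1)) / 3 = -16/3 = -5.3333
  s[X,Z] = ((1)·(-3.5) + (-3)·(0.5) + (2)·(2.5) + (0)·(0.5)) / 3 = 0/3 = 0
  s[Y,Y] = ((-2)·(-2) + (4)·(4) + (-1)·(-1) + (-1)·(-1)) / 3 = 22/3 = 7.3333
  s[Y,Z] = ((-2)·(-3.5) + (4)·(0.5) + (-1)·(2.5) + (-1)·(0.5)) / 3 = 6/3 = 2
  s[Z,Z] = ((-3.5)·(-3.5) + (0.5)·(0.5) + (2.5)·(2.5) + (0.5)·(0.5)) / 3 = 19/3 = 6.3333
  Sample standard deviations s_i = √(s[i,i]):
  s(X) = √(4.6667) = 2.1602
  s(Y) = √(7.3333) = 2.708
  s(Z) = √(6.3333) = 2.5166

Step 3 — r_{ij} = s_{ij} / (s_i · s_j):
  r[X,X] = 1 (diagonal).
  r[X,Y] = -5.3333 / (2.1602 · 2.708) = -5.3333 / 5.85 = -0.9117
  r[X,Z] = 0 / (2.1602 · 2.5166) = 0 / 5.4365 = 0
  r[Y,Y] = 1 (diagonal).
  r[Y,Z] = 2 / (2.708 · 2.5166) = 2 / 6.815 = 0.2935
  r[Z,Z] = 1 (diagonal).

R is symmetric with unit diagonal. Assembling:

R = [[1, -0.9117, 0],
 [-0.9117, 1, 0.2935],
 [0, 0.2935, 1]]


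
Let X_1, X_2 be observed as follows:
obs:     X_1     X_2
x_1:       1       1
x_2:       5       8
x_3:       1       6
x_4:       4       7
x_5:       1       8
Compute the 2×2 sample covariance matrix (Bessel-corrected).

Step 1 — column means:
  mean(X_1) = (1 + 5 + 1 + 4 + 1) / 5 = 12/5 = 2.4
  mean(X_2) = (1 + 8 + 6 + 7 + 8) / 5 = 30/5 = 6

Step 2 — sample covariance S[i,j] = (1/(n-1)) · Σ_k (x_{k,i} - mean_i) · (x_{k,j} - mean_j), with n-1 = 4.
  S[X_1,X_1] = ((-1.4)·(-1.4) + (2.6)·(2.6) + (-1.4)·(-1.4) + (1.6)·(1.6) + (-1.4)·(-1.4)) / 4 = 15.2/4 = 3.8
  S[X_1,X_2] = ((-1.4)·(-5) + (2.6)·(2) + (-1.4)·(0) + (1.6)·(1) + (-1.4)·(2)) / 4 = 11/4 = 2.75
  S[X_2,X_2] = ((-5)·(-5) + (2)·(2) + (0)·(0) + (1)·(1) + (2)·(2)) / 4 = 34/4 = 8.5

S is symmetric (S[j,i] = S[i,j]). Assembling:

S = [[3.8, 2.75],
 [2.75, 8.5]]


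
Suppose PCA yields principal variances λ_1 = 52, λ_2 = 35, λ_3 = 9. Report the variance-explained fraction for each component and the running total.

Step 1 — total variance = trace(Sigma) = Σ λ_i = 52 + 35 + 9 = 96.

Step 2 — fraction explained by component i = λ_i / Σ λ:
  PC1: 52/96 = 0.5417
  PC2: 35/96 = 0.3646
  PC3: 9/96 = 0.0938

Step 3 — cumulative fraction after k components = (λ_1 + ... + λ_k) / Σ λ:
  k = 1: 52/96 = 0.5417
  k = 2: (52 + 35)/96 = 87/96 = 0.9062
  k = 3: (52 + 35 + 9)/96 = 96/96 = 1

Summary (fraction, with percent):

explained: PC1 0.5417 (54.17%), PC2 0.3646 (36.46%), PC3 0.0938 (9.38%);  cumulative: 0.5417, 0.9062, 1


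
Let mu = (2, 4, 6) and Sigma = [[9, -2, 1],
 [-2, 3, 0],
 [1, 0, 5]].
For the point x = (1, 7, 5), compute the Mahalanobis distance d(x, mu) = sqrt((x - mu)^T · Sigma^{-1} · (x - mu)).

Step 1 — centre the observation: (x - mu) = (-1, 3, -1).

Step 2 — invert Sigma (cofactor / det for 3×3, or solve directly):
  Sigma^{-1} = [[0.1339, 0.0893, -0.0268],
 [0.0893, 0.3929, -0.0179],
 [-0.0268, -0.0179, 0.2054]].

Step 3 — form the quadratic (x - mu)^T · Sigma^{-1} · (x - mu):
  Sigma^{-1} · (x - mu) = (0.1607, 1.1071, -0.2321).
  (x - mu)^T · [Sigma^{-1} · (x - mu)] = (-1)·(0.1607) + (3)·(1.1071) + (-1)·(-0.2321) = 3.3929.

Step 4 — take square root: d = √(3.3929) ≈ 1.842.

d(x, mu) = √(3.3929) ≈ 1.842


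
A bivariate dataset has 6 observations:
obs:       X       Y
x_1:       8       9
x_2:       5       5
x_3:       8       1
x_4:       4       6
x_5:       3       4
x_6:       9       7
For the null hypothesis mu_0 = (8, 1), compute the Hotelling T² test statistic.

Step 1 — sample mean vector:
  mean(X) = (8 + 5 + 8 + 4 + 3 + 9) / 6 = 37/6 = 6.1667
  mean(Y) = (9 + 5 + 1 + 6 + 4 + 7) / 6 = 32/6 = 5.3333
  x̄ = (6.1667, 5.3333),  deviation x̄ - mu_0 = (6.1667, 5.3333) - (8, 1) = (-1.8333, 4.3333).

Step 2 — sample covariance matrix, S[i,j] = (1/(n-1)) · Σ_k (x_{k,i} - mean_i) · (x_{k,j} - mean_j), divisor n-1 = 5:
  S[X,X] = ((1.8333)·(1.8333) + (-1.1667)·(-1.1667) + (1.8333)·(1.8333) + (-2.1667)·(-2.1667) + (-3.1667)·(-3.1667) + (2.8333)·(2.8333)) / 5 = 30.8333/5 = 6.1667
  S[X,Y] = ((1.8333)·(3.6667) + (-1.1667)·(-0.3333) + (1.8333)·(-4.3333) + (-2.1667)·(0.6667) + (-3.1667)·(-1.3333) + (2.8333)·(1.6667)) / 5 = 6.6667/5 = 1.3333
  S[Y,Y] = ((3.6667)·(3.6667) + (-0.3333)·(-0.3333) + (-4.3333)·(-4.3333) + (0.6667)·(0.6667) + (-1.3333)·(-1.3333) + (1.6667)·(1.6667)) / 5 = 37.3333/5 = 7.4667
  S = [[6.1667, 1.3333],
 [1.3333, 7.4667]].

Step 3 — invert S. det(S) = 6.1667·7.4667 - (1.3333)² = 44.2667.
  S^{-1} = (1/det) · [[d, -b], [-b, a]] = [[0.1687, -0.0301],
 [-0.0301, 0.1393]].

Step 4 — quadratic form (x̄ - mu_0)^T · S^{-1} · (x̄ - mu_0):
  S^{-1} · (x̄ - mu_0) = (-0.4398, 0.6589),
  (x̄ - mu_0)^T · [...] = (-1.8333)·(-0.4398) + (4.3333)·(0.6589) = 3.6614.

Step 5 — scale by n: T² = 6 · 3.6614 = 21.9684.

T² ≈ 21.9684


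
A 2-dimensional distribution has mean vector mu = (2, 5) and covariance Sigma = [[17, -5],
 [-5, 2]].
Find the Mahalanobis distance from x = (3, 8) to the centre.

Step 1 — centre the observation: (x - mu) = (1, 3).

Step 2 — invert Sigma. det(Sigma) = 17·2 - (-5)² = 9.
  Sigma^{-1} = (1/det) · [[d, -b], [-b, a]] = [[0.2222, 0.5556],
 [0.5556, 1.8889]].

Step 3 — form the quadratic (x - mu)^T · Sigma^{-1} · (x - mu):
  Sigma^{-1} · (x - mu) = (1.8889, 6.2222).
  (x - mu)^T · [Sigma^{-1} · (x - mu)] = (1)·(1.8889) + (3)·(6.2222) = 20.5556.

Step 4 — take square root: d = √(20.5556) ≈ 4.5338.

d(x, mu) = √(20.5556) ≈ 4.5338


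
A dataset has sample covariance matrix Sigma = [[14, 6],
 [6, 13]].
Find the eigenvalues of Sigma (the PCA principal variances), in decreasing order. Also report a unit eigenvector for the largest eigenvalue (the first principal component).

Step 1 — characteristic polynomial of 2×2 Sigma:
  det(Sigma - λI) = λ² - trace · λ + det = 0.
  trace = 14 + 13 = 27, det = 14·13 - (6)² = 146.
Step 2 — discriminant:
  Δ = trace² - 4·det = 729 - 584 = 145.
Step 3 — eigenvalues:
  λ = (trace ± √Δ)/2 = (27 ± 12.0416)/2,
  λ_1 = 19.5208,  λ_2 = 7.4792.

Step 4 — unit eigenvector for λ_1: solve (Sigma - λ_1 I)v = 0. First row:
  (14 - 19.5208)·v_x + (6)·v_y = 0, i.e. (-5.5208)·v_x + (6)·v_y = 0,
  so v ∝ (b, λ_1 - a) = (6, 5.5208) = u.
  ||u|| = √((6)² + (5.5208)²) = √(66.4792) ≈ 8.1535,
  v_1 = u/||u|| ≈ (0.7359, 0.6771) (||v_1|| = 1).

λ_1 = 19.5208,  λ_2 = 7.4792;  v_1 ≈ (0.7359, 0.6771)


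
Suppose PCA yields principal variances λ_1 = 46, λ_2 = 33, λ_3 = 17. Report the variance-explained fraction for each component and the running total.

Step 1 — total variance = trace(Sigma) = Σ λ_i = 46 + 33 + 17 = 96.

Step 2 — fraction explained by component i = λ_i / Σ λ:
  PC1: 46/96 = 0.4792
  PC2: 33/96 = 0.3438
  PC3: 17/96 = 0.1771

Step 3 — cumulative fraction after k components = (λ_1 + ... + λ_k) / Σ λ:
  k = 1: 46/96 = 0.4792
  k = 2: (46 + 33)/96 = 79/96 = 0.8229
  k = 3: (46 + 33 + 17)/96 = 96/96 = 1

Summary (fraction, with percent):

explained: PC1 0.4792 (47.92%), PC2 0.3438 (34.38%), PC3 0.1771 (17.71%);  cumulative: 0.4792, 0.8229, 1


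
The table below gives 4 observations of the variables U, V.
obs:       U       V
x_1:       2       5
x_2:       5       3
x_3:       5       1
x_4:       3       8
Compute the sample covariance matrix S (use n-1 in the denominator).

Step 1 — column means:
  mean(U) = (2 + 5 + 5 + 3) / 4 = 15/4 = 3.75
  mean(V) = (5 + 3 + 1 + 8) / 4 = 17/4 = 4.25

Step 2 — sample covariance S[i,j] = (1/(n-1)) · Σ_k (x_{k,i} - mean_i) · (x_{k,j} - mean_j), with n-1 = 3.
  S[U,U] = ((-1.75)·(-1.75) + (1.25)·(1.25) + (1.25)·(1.25) + (-0.75)·(-0.75)) / 3 = 6.75/3 = 2.25
  S[U,V] = ((-1.75)·(0.75) + (1.25)·(-1.25) + (1.25)·(-3.25) + (-0.75)·(3.75)) / 3 = -9.75/3 = -3.25
  S[V,V] = ((0.75)·(0.75) + (-1.25)·(-1.25) + (-3.25)·(-3.25) + (3.75)·(3.75)) / 3 = 26.75/3 = 8.9167

S is symmetric (S[j,i] = S[i,j]). Assembling:

S = [[2.25, -3.25],
 [-3.25, 8.9167]]


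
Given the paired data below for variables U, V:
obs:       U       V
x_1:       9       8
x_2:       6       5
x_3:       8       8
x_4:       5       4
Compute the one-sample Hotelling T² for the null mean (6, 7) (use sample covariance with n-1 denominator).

Step 1 — sample mean vector:
  mean(U) = (9 + 6 + 8 + 5) / 4 = 28/4 = 7
  mean(V) = (8 + 5 + 8 + 4) / 4 = 25/4 = 6.25
  x̄ = (7, 6.25),  deviation x̄ - mu_0 = (7, 6.25) - (6, 7) = (1, -0.75).

Step 2 — sample covariance matrix, S[i,j] = (1/(n-1)) · Σ_k (x_{k,i} - mean_i) · (x_{k,j} - mean_j), divisor n-1 = 3:
  S[U,U] = ((2)·(2) + (-1)·(-1) + (1)·(1) + (-2)·(-2)) / 3 = 10/3 = 3.3333
  S[U,V] = ((2)·(1.75) + (-1)·(-1.25) + (1)·(1.75) + (-2)·(-2.25)) / 3 = 11/3 = 3.6667
  S[V,V] = ((1.75)·(1.75) + (-1.25)·(-1.25) + (1.75)·(1.75) + (-2.25)·(-2.25)) / 3 = 12.75/3 = 4.25
  S = [[3.3333, 3.6667],
 [3.6667, 4.25]].

Step 3 — invert S. det(S) = 3.3333·4.25 - (3.6667)² = 0.7222.
  S^{-1} = (1/det) · [[d, -b], [-b, a]] = [[5.8846, -5.0769],
 [-5.0769, 4.6154]].

Step 4 — quadratic form (x̄ - mu_0)^T · S^{-1} · (x̄ - mu_0):
  S^{-1} · (x̄ - mu_0) = (9.6923, -8.5385),
  (x̄ - mu_0)^T · [...] = (1)·(9.6923) + (-0.75)·(-8.5385) = 16.0962.

Step 5 — scale by n: T² = 4 · 16.0962 = 64.3846.

T² ≈ 64.3846
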